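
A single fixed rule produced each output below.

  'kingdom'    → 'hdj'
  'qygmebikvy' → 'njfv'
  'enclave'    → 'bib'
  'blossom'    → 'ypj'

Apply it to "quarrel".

The transformation: keep one character in every 3, starting at position 1 (positions 1st, 4th, 7th, ...), then shift every letter 3 places backward in the alphabet (wrapping around).
On "quarrel" that produces "noi".

noi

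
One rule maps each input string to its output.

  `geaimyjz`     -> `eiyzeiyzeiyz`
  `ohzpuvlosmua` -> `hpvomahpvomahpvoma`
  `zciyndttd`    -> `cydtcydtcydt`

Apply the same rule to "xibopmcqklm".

What's happening: keep every other character starting from the second (positions 2nd, 4th, 6th, ...), then write the whole string 3 times in a row.
Starting from "xibopmcqklm": after the first operation, "iomql"; after the second, "iomqliomqliomql".

iomqliomqliomql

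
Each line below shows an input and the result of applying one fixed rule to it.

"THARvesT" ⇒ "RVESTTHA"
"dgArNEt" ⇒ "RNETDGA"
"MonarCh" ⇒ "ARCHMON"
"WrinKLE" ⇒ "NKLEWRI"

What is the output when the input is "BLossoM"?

SSOMBLO

The pattern: move the first 3 characters to the end (rotate left by 3), then convert every letter to uppercase.
Starting from "BLossoM": after the first operation, "ssoMBLo"; after the second, "SSOMBLO".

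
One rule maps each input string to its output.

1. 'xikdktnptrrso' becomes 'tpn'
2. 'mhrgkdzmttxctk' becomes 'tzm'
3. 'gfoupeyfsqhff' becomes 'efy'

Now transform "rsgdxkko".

The pattern: take characters alternately from the front and the back (1st, last, 2nd, 2nd-last, ...), then keep only the last 3 characters.
For "rsgdxkko", step one produces "roskgkdx"; step two turns that into "kdx".
(Check on "gfoupeyfsqhff": → "gfffohuqpsefy" → "efy" ✓)

kdx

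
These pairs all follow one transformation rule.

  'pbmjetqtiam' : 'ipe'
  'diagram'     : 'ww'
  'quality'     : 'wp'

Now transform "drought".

kd

The transformation: keep one character in every 3, starting at position 3 (positions 3rd, 6th, 9th, ...), then shift every letter 4 places backward in the alphabet (wrapping around).
"drought" → "oh" → "kd".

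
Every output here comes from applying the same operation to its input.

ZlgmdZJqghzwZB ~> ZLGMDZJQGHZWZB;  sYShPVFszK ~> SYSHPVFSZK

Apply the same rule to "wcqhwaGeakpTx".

WCQHWAGEAKPTX

Rule — convert every letter to uppercase.
For "wcqhwaGeakpTx" the result is "WCQHWAGEAKPTX".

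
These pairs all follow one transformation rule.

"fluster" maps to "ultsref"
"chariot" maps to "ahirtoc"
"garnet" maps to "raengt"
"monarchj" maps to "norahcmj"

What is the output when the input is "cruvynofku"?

uryvonkfcu

In each case the input is transformed by: move the first character to the end, then swap each adjacent pair of characters (1↔2, 3↔4, ...).
For "cruvynofku", step one produces "ruvynofkuc"; step two turns that into "uryvonkfcu".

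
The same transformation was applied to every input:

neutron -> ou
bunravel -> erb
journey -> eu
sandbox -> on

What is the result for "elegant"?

ne

The pattern: reverse the string, then keep one character in every 3, starting at position 2 (positions 2nd, 5th, 8th, ...).
For "elegant", step one produces "tnagele"; step two turns that into "ne".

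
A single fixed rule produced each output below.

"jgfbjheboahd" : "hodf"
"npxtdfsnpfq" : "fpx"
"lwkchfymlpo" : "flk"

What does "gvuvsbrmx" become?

bxu

Looking at the pairs, the operation is to keep one character in every 3, starting at position 3 (positions 3rd, 6th, 9th, ...), then move the first character to the end.
Starting from "gvuvsbrmx": after the first operation, "ubx"; after the second, "bxu".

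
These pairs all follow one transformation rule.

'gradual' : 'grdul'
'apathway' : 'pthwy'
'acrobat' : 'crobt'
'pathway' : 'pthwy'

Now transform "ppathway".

In each case the input is transformed by: remove every "a".
"ppathway" → "ppthwy".

ppthwy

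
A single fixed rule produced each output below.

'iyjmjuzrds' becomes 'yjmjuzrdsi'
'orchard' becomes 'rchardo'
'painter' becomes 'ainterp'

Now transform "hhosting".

The rule is to move the first character to the end.
So "hhosting" becomes "hostingh".

hostingh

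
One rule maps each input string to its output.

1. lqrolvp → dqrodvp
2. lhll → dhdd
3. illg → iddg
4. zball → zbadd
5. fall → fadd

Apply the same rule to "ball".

In each case the input is transformed by: replace every "l" with "d".
"ball" → "badd".

badd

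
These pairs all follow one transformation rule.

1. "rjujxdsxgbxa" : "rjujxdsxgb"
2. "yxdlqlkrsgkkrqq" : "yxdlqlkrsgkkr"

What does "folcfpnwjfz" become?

The rule is to delete the last 2 characters.
So "folcfpnwjfz" becomes "folcfpnwj".

folcfpnwj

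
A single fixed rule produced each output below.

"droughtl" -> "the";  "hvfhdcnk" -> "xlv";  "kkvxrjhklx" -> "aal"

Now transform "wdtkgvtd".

mtj

The transformation: shift every letter 10 places backward in the alphabet (wrapping around), then keep only the first 3 characters.
"wdtkgvtd" → "mtjawljt" → "mtj".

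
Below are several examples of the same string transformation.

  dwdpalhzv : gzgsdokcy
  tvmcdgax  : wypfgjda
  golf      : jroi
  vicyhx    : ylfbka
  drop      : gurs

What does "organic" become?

rujdqlf

The transformation: shift every letter 3 places forward in the alphabet (wrapping around).
For "organic" the result is "rujdqlf".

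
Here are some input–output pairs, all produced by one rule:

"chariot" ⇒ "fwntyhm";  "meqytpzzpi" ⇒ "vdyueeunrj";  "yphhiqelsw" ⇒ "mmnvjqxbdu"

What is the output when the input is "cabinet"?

Each output is the input with this applied: shift every letter 5 places forward in the alphabet (wrapping around), then move the first 2 characters to the end (rotate left by 2).
Applying both steps to "cabinet": "hfgnsjy", then "gnsjyhf".

gnsjyhf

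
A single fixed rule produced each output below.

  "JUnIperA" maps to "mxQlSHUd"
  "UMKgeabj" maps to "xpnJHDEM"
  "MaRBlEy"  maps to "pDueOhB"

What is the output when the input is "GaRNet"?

jDuqHW

The rule is to flip the case of every letter, then shift every letter 3 places forward in the alphabet (wrapping around).
"GaRNet" → "gArnET" → "jDuqHW".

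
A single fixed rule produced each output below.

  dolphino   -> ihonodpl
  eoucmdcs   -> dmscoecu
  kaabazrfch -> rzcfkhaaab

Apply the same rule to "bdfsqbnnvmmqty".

vnmmtqbyfdqsnb

What's happening: swap the front and back halves of the string, then swap each adjacent pair of characters (1↔2, 3↔4, ...).
For "bdfsqbnnvmmqty", step one produces "nvmmqtybdfsqbn"; step two turns that into "vnmmtqbyfdqsnb".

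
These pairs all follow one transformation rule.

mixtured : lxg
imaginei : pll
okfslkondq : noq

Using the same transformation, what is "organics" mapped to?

uqv

What's happening: shift every letter 3 places forward in the alphabet (wrapping around), then keep one character in every 3, starting at position 2 (positions 2nd, 5th, 8th, ...).
Starting from "organics": after the first operation, "rujdqlfv"; after the second, "uqv".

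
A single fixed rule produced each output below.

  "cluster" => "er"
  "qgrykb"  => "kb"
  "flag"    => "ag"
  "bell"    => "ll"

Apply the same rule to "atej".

In each case the input is transformed by: keep only the last 2 characters.
Applying that to "atej" gives "ej".

ej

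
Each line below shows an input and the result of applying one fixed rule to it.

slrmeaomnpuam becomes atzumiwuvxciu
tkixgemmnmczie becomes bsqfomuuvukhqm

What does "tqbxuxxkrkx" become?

In each case the input is transformed by: shift every letter 8 places forward in the alphabet (wrapping around).
"tqbxuxxkrkx" → "byjfcffszsf".

byjfcffszsf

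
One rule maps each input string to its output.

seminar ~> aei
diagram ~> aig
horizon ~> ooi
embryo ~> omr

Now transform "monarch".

coa

Each output is the input with this applied: keep every other character starting from the second (positions 2nd, 4th, 6th, ...), then move the last character to the front.
Starting from "monarch": after the first operation, "oac"; after the second, "coa".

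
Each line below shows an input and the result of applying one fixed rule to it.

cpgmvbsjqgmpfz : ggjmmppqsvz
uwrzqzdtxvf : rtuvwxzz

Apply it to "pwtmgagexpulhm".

The pattern: sort the characters into alphabetical order, then delete the first 3 characters.
Working it through for "pwtmgagexpulhm": intermediate "aegghlmmpptuwx", final "ghlmmpptuwx".

ghlmmpptuwx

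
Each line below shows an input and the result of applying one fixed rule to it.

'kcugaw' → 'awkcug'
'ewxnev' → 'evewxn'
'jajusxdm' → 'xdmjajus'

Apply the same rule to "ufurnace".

aceufurn

The transformation: move the first character to the end, then swap the front and back halves of the string.
Working it through for "ufurnace": intermediate "furnaceu", final "aceufurn".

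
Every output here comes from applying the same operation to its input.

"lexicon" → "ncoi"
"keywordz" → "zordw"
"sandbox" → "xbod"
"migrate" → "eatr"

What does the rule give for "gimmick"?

kicm

Rule — delete the first 3 characters, then swap the first and last characters.
"gimmick" → "mick" → "kicm".
(Check on "keywordz": → "wordz" → "zordw" ✓)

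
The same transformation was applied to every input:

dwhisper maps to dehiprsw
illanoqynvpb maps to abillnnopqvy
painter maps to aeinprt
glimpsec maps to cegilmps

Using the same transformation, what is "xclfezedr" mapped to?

Rule — sort the characters into alphabetical order.
So "xclfezedr" becomes "cdeeflrxz".

cdeeflrxz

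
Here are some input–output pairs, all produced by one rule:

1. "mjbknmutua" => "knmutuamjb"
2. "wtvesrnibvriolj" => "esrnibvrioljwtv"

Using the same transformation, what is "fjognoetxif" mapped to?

gnoetxiffjo

Looking at the pairs, the operation is to move the first 3 characters to the end (rotate left by 3).
For "fjognoetxif" the result is "gnoetxiffjo".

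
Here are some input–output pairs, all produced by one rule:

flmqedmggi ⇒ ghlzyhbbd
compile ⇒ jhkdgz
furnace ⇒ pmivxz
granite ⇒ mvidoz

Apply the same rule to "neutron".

zpomji

In each case the input is transformed by: delete the first character, then shift every letter 5 places backward in the alphabet (wrapping around).
Applying both steps to "neutron": "eutron", then "zpomji".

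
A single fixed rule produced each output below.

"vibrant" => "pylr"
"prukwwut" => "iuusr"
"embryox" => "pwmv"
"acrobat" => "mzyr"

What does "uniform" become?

The pattern: shift every letter 2 places backward in the alphabet (wrapping around), then delete the first 3 characters.
"uniform" → "slgdmpk" → "dmpk".

dmpk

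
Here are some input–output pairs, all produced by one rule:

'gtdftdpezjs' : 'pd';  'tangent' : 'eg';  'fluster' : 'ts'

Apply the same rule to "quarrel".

Looking at the pairs, the operation is to take characters alternately from the front and the back (1st, last, 2nd, 2nd-last, ...), then keep only the last 2 characters.
For "quarrel", step one produces "qluearr"; step two turns that into "rr".

rr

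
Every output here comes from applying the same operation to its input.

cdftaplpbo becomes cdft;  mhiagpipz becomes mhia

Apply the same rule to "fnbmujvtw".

fnbm

In each case the input is transformed by: keep only the first 4 characters.
Doing the same to "fnbmujvtw": "fnbm".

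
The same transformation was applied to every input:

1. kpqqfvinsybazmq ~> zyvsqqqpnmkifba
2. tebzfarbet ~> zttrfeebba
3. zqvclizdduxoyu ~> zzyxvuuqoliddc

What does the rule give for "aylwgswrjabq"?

Each output is the input with this applied: sort the characters into reverse alphabetical order.
On "aylwgswrjabq" that produces "ywwsrqljgbaa".

ywwsrqljgbaa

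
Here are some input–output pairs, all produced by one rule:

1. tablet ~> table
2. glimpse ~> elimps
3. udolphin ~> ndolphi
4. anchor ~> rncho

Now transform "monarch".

honarc

The transformation: delete the first character, then move the last character to the front.
For "monarch", step one produces "onarch"; step two turns that into "honarc".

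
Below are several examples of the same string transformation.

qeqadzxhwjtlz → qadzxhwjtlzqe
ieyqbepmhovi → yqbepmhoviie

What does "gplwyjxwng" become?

In each case the input is transformed by: move the first 2 characters to the end (rotate left by 2).
For "gplwyjxwng" the result is "lwyjxwnggp".

lwyjxwnggp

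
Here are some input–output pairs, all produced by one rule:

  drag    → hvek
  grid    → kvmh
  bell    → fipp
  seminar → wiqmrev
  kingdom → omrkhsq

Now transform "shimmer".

The transformation: shift every letter 4 places forward in the alphabet (wrapping around).
On "shimmer" that produces "wlmqqiv".

wlmqqiv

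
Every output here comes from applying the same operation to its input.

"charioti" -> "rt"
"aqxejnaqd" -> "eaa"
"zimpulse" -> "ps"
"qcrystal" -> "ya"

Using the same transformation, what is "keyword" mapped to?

The pattern: move the first character to the end, then keep one character in every 3, starting at position 3 (positions 3rd, 6th, 9th, ...).
On "keyword": the first step gives "eywordk", and the second then gives "wd".

wd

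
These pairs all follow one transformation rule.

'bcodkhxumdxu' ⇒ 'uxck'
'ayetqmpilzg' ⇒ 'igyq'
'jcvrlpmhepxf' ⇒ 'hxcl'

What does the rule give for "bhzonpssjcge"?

sghn

The pattern: keep one character in every 3, starting at position 2 (positions 2nd, 5th, 8th, ...), then move the first 2 characters to the end (rotate left by 2).
On "bhzonpssjcge": the first step gives "hnsg", and the second then gives "sghn".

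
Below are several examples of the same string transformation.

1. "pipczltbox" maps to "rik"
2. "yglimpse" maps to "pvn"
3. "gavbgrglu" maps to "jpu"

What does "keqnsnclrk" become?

Looking at the pairs, the operation is to shift every letter 9 places forward in the alphabet (wrapping around), then keep one character in every 3, starting at position 2 (positions 2nd, 5th, 8th, ...).
Applying both steps to "keqnsnclrk": "tnzwbwluat", then "nbu".

nbu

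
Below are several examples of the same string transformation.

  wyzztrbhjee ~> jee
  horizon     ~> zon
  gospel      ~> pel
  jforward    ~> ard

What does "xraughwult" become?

Rule — keep only the last 3 characters.
"xraughwult" → "ult".

ult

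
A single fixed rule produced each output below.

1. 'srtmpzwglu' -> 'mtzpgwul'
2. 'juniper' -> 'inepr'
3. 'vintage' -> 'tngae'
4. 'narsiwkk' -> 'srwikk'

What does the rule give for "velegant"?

elagtn

The pattern: delete the first 2 characters, then swap each adjacent pair of characters (1↔2, 3↔4, ...).
"velegant" → "legant" → "elagtn".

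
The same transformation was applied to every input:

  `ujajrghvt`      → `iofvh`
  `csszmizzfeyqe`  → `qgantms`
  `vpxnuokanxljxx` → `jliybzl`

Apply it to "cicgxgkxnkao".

Looking at the pairs, the operation is to shift every letter 12 places backward in the alphabet (wrapping around), then keep every other character starting from the first (positions 1st, 3rd, 5th, ...).
For "cicgxgkxnkao", step one produces "qwquluylbyoc"; step two turns that into "qqlybo".

qqlybo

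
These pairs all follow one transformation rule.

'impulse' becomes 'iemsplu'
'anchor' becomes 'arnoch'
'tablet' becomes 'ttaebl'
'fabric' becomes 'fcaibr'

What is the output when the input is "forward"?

The pattern: take characters alternately from the front and the back (1st, last, 2nd, 2nd-last, ...).
So "forward" becomes "fdorraw".

fdorraw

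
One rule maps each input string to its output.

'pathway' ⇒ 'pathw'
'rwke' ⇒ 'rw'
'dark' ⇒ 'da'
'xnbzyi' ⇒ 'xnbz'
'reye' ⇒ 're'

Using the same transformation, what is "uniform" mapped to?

unifo

In each case the input is transformed by: delete the last 2 characters.
So "uniform" becomes "unifo".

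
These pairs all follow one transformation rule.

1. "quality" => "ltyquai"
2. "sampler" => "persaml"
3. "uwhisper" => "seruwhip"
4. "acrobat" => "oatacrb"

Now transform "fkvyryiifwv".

The transformation: move the last 3 characters to the front (rotate right by 3), then swap the first and last characters.
For "fkvyryiifwv", step one produces "fwvfkvyryii"; step two turns that into "iwvfkvyryif".
(Check on "sampler": → "lersamp" → "persaml" ✓)

iwvfkvyryif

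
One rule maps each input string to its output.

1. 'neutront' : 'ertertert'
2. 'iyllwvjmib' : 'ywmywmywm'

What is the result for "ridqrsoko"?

The transformation: keep one character in every 3, starting at position 2 (positions 2nd, 5th, 8th, ...), then write the whole string 3 times in a row.
Applying both steps to "ridqrsoko": "irk", then "irkirkirk".

irkirkirk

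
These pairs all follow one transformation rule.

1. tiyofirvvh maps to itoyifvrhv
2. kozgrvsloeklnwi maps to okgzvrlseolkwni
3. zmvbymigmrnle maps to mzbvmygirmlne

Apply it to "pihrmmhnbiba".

iprhmmnhibab

Rule — swap each adjacent pair of characters (1↔2, 3↔4, ...).
So "pihrmmhnbiba" becomes "iprhmmnhibab".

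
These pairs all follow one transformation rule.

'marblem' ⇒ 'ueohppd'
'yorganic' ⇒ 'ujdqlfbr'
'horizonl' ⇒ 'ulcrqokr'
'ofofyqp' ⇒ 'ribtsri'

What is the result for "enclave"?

The transformation: move the first 2 characters to the end (rotate left by 2), then shift every letter 3 places forward in the alphabet (wrapping around).
Doing the same to "enclave": "fodyhhq".

fodyhhq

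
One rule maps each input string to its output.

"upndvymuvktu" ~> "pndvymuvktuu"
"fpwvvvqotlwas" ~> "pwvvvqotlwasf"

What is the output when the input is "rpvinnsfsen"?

Each output is the input with this applied: move the first character to the end.
So "rpvinnsfsen" becomes "pvinnsfsenr".

pvinnsfsenr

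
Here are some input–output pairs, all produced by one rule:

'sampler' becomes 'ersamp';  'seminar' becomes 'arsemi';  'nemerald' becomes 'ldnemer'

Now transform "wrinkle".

The pattern: move the last 2 characters to the front (rotate right by 2), then delete the last character.
On "wrinkle": the first step gives "lewrink", and the second then gives "lewrin".

lewrin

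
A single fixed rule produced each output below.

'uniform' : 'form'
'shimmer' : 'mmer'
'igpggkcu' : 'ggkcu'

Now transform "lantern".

tern

What's happening: delete the first 3 characters.
Doing the same to "lantern": "tern".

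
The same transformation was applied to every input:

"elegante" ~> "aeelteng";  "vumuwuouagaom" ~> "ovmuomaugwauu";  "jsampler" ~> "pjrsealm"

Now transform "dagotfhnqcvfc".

hdcafgvoctqfn

In each case the input is transformed by: take characters alternately from the front and the back (1st, last, 2nd, 2nd-last, ...), then move the last character to the front.
"dagotfhnqcvfc" → "dcafgvoctqfnh" → "hdcafgvoctqfn".
(Check on "elegante": → "eeltenga" → "aeelteng" ✓)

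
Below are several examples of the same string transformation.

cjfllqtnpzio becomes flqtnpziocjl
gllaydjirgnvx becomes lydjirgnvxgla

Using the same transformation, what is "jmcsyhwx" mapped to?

Looking at the pairs, the operation is to move the first 3 characters to the end (rotate left by 3), then swap the first and last characters.
On "jmcsyhwx": the first step gives "syhwxjmc", and the second then gives "cyhwxjms".
(Check on "gllaydjirgnvx": → "aydjirgnvxgll" → "lydjirgnvxgla" ✓)

cyhwxjms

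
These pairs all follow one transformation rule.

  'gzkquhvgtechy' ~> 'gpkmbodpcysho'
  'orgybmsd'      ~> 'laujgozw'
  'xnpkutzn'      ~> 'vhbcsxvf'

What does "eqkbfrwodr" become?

zlweznjsym

What's happening: shift every letter 8 places forward in the alphabet (wrapping around), then reverse the string.
So "eqkbfrwodr" becomes "zlweznjsym".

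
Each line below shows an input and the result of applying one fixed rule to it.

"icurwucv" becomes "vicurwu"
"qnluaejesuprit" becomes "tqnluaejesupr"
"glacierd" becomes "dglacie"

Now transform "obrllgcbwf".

Each output is the input with this applied: move the last 2 characters to the front (rotate right by 2), then delete the first character.
For "obrllgcbwf" the result is "fobrllgcb".

fobrllgcb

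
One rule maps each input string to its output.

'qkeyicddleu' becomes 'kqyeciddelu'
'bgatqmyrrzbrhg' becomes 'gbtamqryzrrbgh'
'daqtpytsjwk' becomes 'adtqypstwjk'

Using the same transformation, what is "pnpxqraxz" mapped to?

npxprqxaz

Looking at the pairs, the operation is to swap each adjacent pair of characters (1↔2, 3↔4, ...).
Applying that to "pnpxqraxz" gives "npxprqxaz".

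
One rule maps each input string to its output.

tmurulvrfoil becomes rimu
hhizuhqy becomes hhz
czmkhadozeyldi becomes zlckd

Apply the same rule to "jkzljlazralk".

zlkj

The pattern: swap the front and back halves of the string, then keep one character in every 3, starting at position 2 (positions 2nd, 5th, 8th, ...).
"jkzljlazralk" → "azralkjkzljl" → "zlkj".
(Check on "czmkhadozeyldi": → "ozeyldiczmkhad" → "zlckd" ✓)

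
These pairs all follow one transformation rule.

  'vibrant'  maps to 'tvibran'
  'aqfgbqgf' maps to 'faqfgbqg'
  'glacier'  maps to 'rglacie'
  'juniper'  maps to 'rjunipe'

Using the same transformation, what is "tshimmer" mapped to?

rtshimme

Looking at the pairs, the operation is to move the last character to the front.
Applying that to "tshimmer" gives "rtshimme".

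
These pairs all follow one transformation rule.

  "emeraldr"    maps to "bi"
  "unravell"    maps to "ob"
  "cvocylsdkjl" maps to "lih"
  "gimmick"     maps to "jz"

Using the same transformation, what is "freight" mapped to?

be

In each case the input is transformed by: keep one character in every 3, starting at position 3 (positions 3rd, 6th, 9th, ...), then shift every letter 3 places backward in the alphabet (wrapping around).
Applying both steps to "freight": "eh", then "be".
(Check on "emeraldr": → "el" → "bi" ✓)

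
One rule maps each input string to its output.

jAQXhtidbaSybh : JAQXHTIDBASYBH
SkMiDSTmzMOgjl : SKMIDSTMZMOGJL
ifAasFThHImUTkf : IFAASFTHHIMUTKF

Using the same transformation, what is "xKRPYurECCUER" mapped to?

The transformation: convert every letter to uppercase.
Doing the same to "xKRPYurECCUER": "XKRPYURECCUER".

XKRPYURECCUER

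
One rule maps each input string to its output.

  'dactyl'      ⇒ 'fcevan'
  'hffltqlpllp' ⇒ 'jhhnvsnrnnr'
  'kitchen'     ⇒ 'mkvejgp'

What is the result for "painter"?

The rule is to shift every letter 2 places forward in the alphabet (wrapping around).
Applying that to "painter" gives "rckpvgt".

rckpvgt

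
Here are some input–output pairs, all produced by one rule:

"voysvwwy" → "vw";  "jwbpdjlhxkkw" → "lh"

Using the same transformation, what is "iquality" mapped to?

li

The rule is to swap the front and back halves of the string, then keep only the first 2 characters.
Working it through for "iquality": intermediate "lityiqua", final "li".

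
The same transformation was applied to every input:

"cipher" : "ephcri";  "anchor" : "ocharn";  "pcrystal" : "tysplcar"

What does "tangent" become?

negttan

Looking at the pairs, the operation is to take characters alternately from the front and the back (1st, last, 2nd, 2nd-last, ...), then move the last 3 characters to the front (rotate right by 3).
"tangent" → "ttanneg" → "negttan".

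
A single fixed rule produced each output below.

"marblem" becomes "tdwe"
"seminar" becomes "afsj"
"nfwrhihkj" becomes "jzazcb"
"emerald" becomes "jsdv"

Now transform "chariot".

The rule is to shift every letter 8 places backward in the alphabet (wrapping around), then delete the first 3 characters.
For "chariot" the result is "jagl".

jagl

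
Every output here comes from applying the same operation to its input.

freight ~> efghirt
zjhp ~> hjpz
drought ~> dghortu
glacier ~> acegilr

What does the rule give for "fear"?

aefr

Looking at the pairs, the operation is to sort the characters into alphabetical order.
So "fear" becomes "aefr".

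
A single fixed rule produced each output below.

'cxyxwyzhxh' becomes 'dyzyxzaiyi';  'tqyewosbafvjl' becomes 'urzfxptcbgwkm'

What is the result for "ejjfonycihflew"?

What's happening: shift every letter 1 place forward in the alphabet (wrapping around).
So "ejjfonycihflew" becomes "fkkgpozdjigmfx".

fkkgpozdjigmfx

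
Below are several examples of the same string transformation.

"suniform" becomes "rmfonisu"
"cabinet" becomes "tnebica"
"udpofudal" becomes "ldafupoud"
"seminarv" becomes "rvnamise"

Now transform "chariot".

tioarch

Rule — swap each adjacent pair of characters (1↔2, 3↔4, ...), then reverse the string.
For "chariot", step one produces "hcraoit"; step two turns that into "tioarch".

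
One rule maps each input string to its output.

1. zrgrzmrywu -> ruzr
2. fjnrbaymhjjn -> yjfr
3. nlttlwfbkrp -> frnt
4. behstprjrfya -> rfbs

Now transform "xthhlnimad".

In each case the input is transformed by: keep one character in every 3, starting at position 1 (positions 1st, 4th, 7th, ...), then move the last 2 characters to the front (rotate right by 2).
For "xthhlnimad" the result is "idxh".

idxh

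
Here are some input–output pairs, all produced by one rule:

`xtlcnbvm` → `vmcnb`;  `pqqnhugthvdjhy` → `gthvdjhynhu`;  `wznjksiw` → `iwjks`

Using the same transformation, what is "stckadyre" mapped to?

The pattern: delete the first 3 characters, then move the first 3 characters to the end (rotate left by 3).
For "stckadyre", step one produces "kadyre"; step two turns that into "yrekad".

yrekad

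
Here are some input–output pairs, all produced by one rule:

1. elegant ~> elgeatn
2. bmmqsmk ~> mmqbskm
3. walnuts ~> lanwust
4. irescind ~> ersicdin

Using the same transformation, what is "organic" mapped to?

graonci

The rule is to move the first 2 characters to the end (rotate left by 2), then take characters alternately from the front and the back (1st, last, 2nd, 2nd-last, ...).
"organic" → "ganicor" → "graonci".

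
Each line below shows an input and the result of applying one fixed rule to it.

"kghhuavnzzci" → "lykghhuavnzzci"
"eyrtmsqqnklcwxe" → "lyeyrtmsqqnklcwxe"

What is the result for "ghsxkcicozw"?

Each output is the input with this applied: prepend "ly".
"ghsxkcicozw" → "lyghsxkcicozw".

lyghsxkcicozw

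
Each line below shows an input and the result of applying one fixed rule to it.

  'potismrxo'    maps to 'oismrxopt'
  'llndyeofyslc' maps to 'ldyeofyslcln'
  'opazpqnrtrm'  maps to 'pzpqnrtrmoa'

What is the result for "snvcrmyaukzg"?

Looking at the pairs, the operation is to move the first 2 characters to the end (rotate left by 2), then swap the first and last characters.
Working it through for "snvcrmyaukzg": intermediate "vcrmyaukzgsn", final "ncrmyaukzgsv".

ncrmyaukzgsv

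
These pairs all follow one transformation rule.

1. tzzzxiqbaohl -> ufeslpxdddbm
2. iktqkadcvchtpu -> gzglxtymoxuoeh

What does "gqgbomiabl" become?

The pattern: swap the front and back halves of the string, then shift every letter 4 places forward in the alphabet (wrapping around).
Working it through for "gqgbomiabl": intermediate "miablgqgbo", final "qmefpkukfs".

qmefpkukfs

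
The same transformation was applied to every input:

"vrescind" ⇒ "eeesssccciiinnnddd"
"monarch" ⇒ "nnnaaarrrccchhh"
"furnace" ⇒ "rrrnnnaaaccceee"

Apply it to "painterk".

iiinnnttteeerrrkkk

The rule is to delete the first 2 characters, then repeat every character 3 times.
For "painterk", step one produces "interk"; step two turns that into "iiinnnttteeerrrkkk".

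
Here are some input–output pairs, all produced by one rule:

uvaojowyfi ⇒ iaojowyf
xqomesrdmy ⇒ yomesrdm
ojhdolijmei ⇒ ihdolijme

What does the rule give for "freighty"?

Looking at the pairs, the operation is to delete the first 2 characters, then move the last character to the front.
Applying that to "freighty" gives "yeight".

yeight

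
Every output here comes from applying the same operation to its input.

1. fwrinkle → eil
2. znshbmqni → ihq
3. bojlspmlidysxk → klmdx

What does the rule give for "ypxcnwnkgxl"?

lcnx

Each output is the input with this applied: swap the first and last characters, then keep one character in every 3, starting at position 1 (positions 1st, 4th, 7th, ...).
On "ypxcnwnkgxl" that produces "lcnx".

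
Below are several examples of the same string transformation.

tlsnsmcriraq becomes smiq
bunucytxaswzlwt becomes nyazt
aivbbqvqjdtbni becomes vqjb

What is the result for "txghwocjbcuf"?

The rule is to keep one character in every 3, starting at position 3 (positions 3rd, 6th, 9th, ...).
Applying that to "txghwocjbcuf" gives "gobf".

gobf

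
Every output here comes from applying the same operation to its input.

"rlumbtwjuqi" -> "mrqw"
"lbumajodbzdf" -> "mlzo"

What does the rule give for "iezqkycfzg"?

qigc

Rule — keep one character in every 3, starting at position 1 (positions 1st, 4th, 7th, ...), then swap each adjacent pair of characters (1↔2, 3↔4, ...).
"iezqkycfzg" → "iqcg" → "qigc".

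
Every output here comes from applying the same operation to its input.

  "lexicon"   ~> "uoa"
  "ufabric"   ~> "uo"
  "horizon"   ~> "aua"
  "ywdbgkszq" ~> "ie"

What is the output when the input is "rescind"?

The pattern: shift every letter 12 places forward in the alphabet (wrapping around), then keep only the vowels.
On "rescind": the first step gives "dqeouzp", and the second then gives "eou".

eou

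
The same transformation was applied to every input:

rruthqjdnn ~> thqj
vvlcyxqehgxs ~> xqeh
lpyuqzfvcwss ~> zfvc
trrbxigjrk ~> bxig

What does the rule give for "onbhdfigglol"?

figg

Rule — delete the last 3 characters, then keep only the last 4 characters.
Applying both steps to "onbhdfigglol": "onbhdfigg", then "figg".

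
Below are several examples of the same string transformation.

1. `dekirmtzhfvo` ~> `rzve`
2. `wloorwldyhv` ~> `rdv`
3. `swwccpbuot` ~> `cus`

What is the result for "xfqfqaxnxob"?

qnb

The transformation: move the first 2 characters to the end (rotate left by 2), then keep one character in every 3, starting at position 3 (positions 3rd, 6th, 9th, ...).
Applying both steps to "xfqfqaxnxob": "qfqaxnxobxf", then "qnb".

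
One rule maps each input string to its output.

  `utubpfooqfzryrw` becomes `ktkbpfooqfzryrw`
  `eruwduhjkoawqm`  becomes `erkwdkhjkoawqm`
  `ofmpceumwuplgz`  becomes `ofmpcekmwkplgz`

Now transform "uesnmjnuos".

kesnmjnkos

The pattern: replace every "u" with "k".
Doing the same to "uesnmjnuos": "kesnmjnkos".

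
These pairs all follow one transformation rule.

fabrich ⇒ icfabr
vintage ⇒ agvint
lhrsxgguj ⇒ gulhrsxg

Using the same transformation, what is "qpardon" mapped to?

doqpar

The transformation: delete the last character, then move the last 2 characters to the front (rotate right by 2).
On "qpardon": the first step gives "qpardo", and the second then gives "doqpar".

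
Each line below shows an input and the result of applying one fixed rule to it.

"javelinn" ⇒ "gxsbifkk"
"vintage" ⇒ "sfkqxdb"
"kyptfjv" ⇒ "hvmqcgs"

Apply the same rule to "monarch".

jlkxoze

Looking at the pairs, the operation is to shift every letter 3 places backward in the alphabet (wrapping around).
On "monarch" that produces "jlkxoze".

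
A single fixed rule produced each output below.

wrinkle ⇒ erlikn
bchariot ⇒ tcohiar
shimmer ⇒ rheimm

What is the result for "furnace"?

eucran

In each case the input is transformed by: take characters alternately from the front and the back (1st, last, 2nd, 2nd-last, ...), then delete the first character.
Starting from "furnace": after the first operation, "feucran"; after the second, "eucran".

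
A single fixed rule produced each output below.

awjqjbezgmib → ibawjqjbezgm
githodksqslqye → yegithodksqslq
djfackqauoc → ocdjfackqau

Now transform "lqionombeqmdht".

Looking at the pairs, the operation is to move the last 2 characters to the front (rotate right by 2).
Doing the same to "lqionombeqmdht": "htlqionombeqmd".

htlqionombeqmd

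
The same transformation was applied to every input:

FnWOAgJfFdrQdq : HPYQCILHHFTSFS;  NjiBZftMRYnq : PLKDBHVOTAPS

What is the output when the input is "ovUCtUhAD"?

The transformation: shift every letter 2 places forward in the alphabet (wrapping around), then convert every letter to uppercase.
On "ovUCtUhAD": the first step gives "qxWEvWjCF", and the second then gives "QXWEVWJCF".

QXWEVWJCF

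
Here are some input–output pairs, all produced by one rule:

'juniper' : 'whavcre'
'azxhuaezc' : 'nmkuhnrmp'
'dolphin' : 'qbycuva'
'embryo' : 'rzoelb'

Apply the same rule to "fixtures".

The transformation: shift every letter 13 places forward in the alphabet (wrapping around) — i.e. ROT13.
For "fixtures" the result is "svkgherf".

svkgherf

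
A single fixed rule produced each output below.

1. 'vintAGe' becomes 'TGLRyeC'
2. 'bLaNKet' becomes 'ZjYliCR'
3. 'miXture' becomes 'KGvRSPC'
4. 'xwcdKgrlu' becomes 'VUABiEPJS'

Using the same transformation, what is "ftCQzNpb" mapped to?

Looking at the pairs, the operation is to flip the case of every letter, then shift every letter 2 places backward in the alphabet (wrapping around).
For "ftCQzNpb", step one produces "FTcqZnPB"; step two turns that into "DRaoXlNZ".

DRaoXlNZ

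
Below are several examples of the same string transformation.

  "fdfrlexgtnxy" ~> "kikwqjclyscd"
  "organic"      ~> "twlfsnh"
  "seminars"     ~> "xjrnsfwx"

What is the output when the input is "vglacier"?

alqfhnjw

What's happening: shift every letter 5 places forward in the alphabet (wrapping around).
"vglacier" → "alqfhnjw".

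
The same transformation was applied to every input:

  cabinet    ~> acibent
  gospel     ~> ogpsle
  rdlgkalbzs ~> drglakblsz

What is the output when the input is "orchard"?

Each output is the input with this applied: swap each adjacent pair of characters (1↔2, 3↔4, ...).
On "orchard" that produces "rohcrad".

rohcrad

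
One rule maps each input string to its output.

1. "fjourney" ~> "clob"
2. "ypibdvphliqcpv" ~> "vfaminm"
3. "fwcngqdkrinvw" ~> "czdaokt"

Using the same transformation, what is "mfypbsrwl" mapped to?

Rule — keep every other character starting from the first (positions 1st, 3rd, 5th, ...), then shift every letter 3 places backward in the alphabet (wrapping around).
Applying both steps to "mfypbsrwl": "mybrl", then "jvyoi".

jvyoi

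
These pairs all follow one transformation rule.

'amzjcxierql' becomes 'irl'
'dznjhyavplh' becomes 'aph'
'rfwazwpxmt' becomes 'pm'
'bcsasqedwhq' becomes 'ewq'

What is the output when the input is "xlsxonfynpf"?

The pattern: keep every other character starting from the first (positions 1st, 3rd, 5th, ...), then delete the first 3 characters.
On "xlsxonfynpf": the first step gives "xsofnf", and the second then gives "fnf".

fnf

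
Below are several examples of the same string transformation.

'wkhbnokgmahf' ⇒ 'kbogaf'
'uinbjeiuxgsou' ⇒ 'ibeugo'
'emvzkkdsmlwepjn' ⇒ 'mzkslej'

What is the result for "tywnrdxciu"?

Looking at the pairs, the operation is to keep every other character starting from the second (positions 2nd, 4th, 6th, ...).
So "tywnrdxciu" becomes "yndcu".

yndcu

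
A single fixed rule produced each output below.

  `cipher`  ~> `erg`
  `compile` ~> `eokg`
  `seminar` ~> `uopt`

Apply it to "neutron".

The rule is to shift every letter 2 places forward in the alphabet (wrapping around), then keep every other character starting from the first (positions 1st, 3rd, 5th, ...).
Applying that to "neutron" gives "pwtp".

pwtp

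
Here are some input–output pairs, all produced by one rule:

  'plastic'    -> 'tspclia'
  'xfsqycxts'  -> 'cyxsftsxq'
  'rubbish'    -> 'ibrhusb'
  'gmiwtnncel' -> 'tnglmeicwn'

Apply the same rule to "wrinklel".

The transformation: take characters alternately from the front and the back (1st, last, 2nd, 2nd-last, ...), then move the last 2 characters to the front (rotate right by 2).
On "wrinklel" that produces "nkwlreil".

nkwlreil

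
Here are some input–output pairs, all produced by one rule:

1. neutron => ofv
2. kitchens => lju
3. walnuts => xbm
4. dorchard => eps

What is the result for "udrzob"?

ves

In each case the input is transformed by: shift every letter 1 place forward in the alphabet (wrapping around), then keep only the first 3 characters.
Working it through for "udrzob": intermediate "vesapc", final "ves".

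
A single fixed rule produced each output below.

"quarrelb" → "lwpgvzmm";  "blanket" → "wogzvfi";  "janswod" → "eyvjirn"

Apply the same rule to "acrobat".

voxvmwj

Each output is the input with this applied: take characters alternately from the front and the back (1st, last, 2nd, 2nd-last, ...), then shift every letter 5 places backward in the alphabet (wrapping around).
On "acrobat": the first step gives "atcarbo", and the second then gives "voxvmwj".
(Check on "quarrelb": → "qbulaerr" → "lwpgvzmm" ✓)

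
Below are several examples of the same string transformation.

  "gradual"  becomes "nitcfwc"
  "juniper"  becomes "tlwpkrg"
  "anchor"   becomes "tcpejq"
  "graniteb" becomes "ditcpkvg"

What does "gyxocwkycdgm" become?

oiazqeymaefi

Looking at the pairs, the operation is to shift every letter 2 places forward in the alphabet (wrapping around), then move the last character to the front.
Applying both steps to "gyxocwkycdgm": "iazqeymaefio", then "oiazqeymaefi".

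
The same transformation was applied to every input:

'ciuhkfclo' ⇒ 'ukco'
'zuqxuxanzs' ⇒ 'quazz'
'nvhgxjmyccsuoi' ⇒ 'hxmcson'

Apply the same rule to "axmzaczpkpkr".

mazkka

What's happening: move the first character to the end, then keep every other character starting from the second (positions 2nd, 4th, 6th, ...).
On "axmzaczpkpkr" that produces "mazkka".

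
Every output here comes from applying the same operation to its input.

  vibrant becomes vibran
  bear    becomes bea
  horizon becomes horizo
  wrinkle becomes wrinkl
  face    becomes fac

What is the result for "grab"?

gra

Each output is the input with this applied: delete the last character.
On "grab" that produces "gra".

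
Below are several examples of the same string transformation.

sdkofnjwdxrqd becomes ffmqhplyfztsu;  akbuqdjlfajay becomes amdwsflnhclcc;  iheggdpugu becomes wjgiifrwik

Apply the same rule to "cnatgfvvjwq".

spcvihxxlye

What's happening: shift every letter 2 places forward in the alphabet (wrapping around), then swap the first and last characters.
"cnatgfvvjwq" → "epcvihxxlys" → "spcvihxxlye".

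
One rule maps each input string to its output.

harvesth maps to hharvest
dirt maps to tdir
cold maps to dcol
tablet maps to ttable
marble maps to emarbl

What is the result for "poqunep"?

ppoqune

In each case the input is transformed by: move the last character to the front.
"poqunep" → "ppoqune".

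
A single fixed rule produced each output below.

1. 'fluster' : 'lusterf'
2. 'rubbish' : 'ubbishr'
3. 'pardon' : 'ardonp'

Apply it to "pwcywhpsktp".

wcywhpsktpp

The rule is to move the first character to the end.
Doing the same to "pwcywhpsktp": "wcywhpsktpp".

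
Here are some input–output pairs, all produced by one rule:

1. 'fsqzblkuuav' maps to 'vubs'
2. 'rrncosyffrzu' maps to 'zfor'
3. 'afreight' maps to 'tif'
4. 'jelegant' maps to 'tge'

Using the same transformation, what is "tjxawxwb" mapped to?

The transformation: keep one character in every 3, starting at position 2 (positions 2nd, 5th, 8th, ...), then reverse the string.
Working it through for "tjxawxwb": intermediate "jwb", final "bwj".

bwj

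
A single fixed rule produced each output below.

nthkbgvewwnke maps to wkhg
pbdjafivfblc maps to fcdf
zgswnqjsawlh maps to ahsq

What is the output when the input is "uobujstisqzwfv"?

The rule is to keep one character in every 3, starting at position 3 (positions 3rd, 6th, 9th, ...), then move the last 2 characters to the front (rotate right by 2).
Working it through for "uobujstisqzwfv": intermediate "bssw", final "swbs".

swbs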